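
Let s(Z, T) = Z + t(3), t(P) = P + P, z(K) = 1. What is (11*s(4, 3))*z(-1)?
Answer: 110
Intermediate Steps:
t(P) = 2*P
s(Z, T) = 6 + Z (s(Z, T) = Z + 2*3 = Z + 6 = 6 + Z)
(11*s(4, 3))*z(-1) = (11*(6 + 4))*1 = (11*10)*1 = 110*1 = 110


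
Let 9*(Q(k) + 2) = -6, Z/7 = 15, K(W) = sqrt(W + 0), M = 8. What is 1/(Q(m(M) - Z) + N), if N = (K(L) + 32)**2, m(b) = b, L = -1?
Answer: 9183/9406585 - 576*I/9406585 ≈ 0.00097623 - 6.1234e-5*I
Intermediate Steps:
K(W) = sqrt(W)
Z = 105 (Z = 7*15 = 105)
Q(k) = -8/3 (Q(k) = -2 + (1/9)*(-6) = -2 - 2/3 = -8/3)
N = (32 + I)**2 (N = (sqrt(-1) + 32)**2 = (I + 32)**2 = (32 + I)**2 ≈ 1023.0 + 64.0*I)
1/(Q(m(M) - Z) + N) = 1/(-8/3 + (32 + I)**2)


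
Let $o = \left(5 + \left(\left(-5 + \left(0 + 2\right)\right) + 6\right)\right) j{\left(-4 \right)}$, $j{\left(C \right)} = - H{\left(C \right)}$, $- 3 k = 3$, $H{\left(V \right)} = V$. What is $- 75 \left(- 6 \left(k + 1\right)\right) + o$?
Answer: $32$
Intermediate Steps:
$k = -1$ ($k = \left(- \frac{1}{3}\right) 3 = -1$)
$j{\left(C \right)} = - C$
$o = 32$ ($o = \left(5 + \left(\left(-5 + \left(0 + 2\right)\right) + 6\right)\right) \left(\left(-1\right) \left(-4\right)\right) = \left(5 + \left(\left(-5 + 2\right) + 6\right)\right) 4 = \left(5 + \left(-3 + 6\right)\right) 4 = \left(5 + 3\right) 4 = 8 \cdot 4 = 32$)
$- 75 \left(- 6 \left(k + 1\right)\right) + o = - 75 \left(- 6 \left(-1 + 1\right)\right) + 32 = - 75 \left(\left(-6\right) 0\right) + 32 = \left(-75\right) 0 + 32 = 0 + 32 = 32$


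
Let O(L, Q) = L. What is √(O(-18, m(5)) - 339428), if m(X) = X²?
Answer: I*√339446 ≈ 582.62*I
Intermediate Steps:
√(O(-18, m(5)) - 339428) = √(-18 - 339428) = √(-339446) = I*√339446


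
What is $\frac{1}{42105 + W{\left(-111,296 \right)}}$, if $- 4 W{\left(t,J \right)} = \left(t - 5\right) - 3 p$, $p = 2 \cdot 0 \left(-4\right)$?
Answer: $\frac{1}{42134} \approx 2.3734 \cdot 10^{-5}$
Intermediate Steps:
$p = 0$ ($p = 0 \left(-4\right) = 0$)
$W{\left(t,J \right)} = \frac{5}{4} - \frac{t}{4}$ ($W{\left(t,J \right)} = - \frac{\left(t - 5\right) - 0}{4} = - \frac{\left(-5 + t\right) + 0}{4} = - \frac{-5 + t}{4} = \frac{5}{4} - \frac{t}{4}$)
$\frac{1}{42105 + W{\left(-111,296 \right)}} = \frac{1}{42105 + \left(\frac{5}{4} - - \frac{111}{4}\right)} = \frac{1}{42105 + \left(\frac{5}{4} + \frac{111}{4}\right)} = \frac{1}{42105 + 29} = \frac{1}{42134}$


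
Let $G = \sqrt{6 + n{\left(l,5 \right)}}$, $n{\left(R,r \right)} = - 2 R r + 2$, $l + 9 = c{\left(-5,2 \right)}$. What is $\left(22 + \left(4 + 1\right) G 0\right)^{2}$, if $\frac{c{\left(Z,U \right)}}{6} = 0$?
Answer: $484$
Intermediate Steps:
$c{\left(Z,U \right)} = 0$ ($c{\left(Z,U \right)} = 6 \cdot 0 = 0$)
$l = -9$ ($l = -9 + 0 = -9$)
$n{\left(R,r \right)} = 2 - 2 R r$ ($n{\left(R,r \right)} = - 2 R r + 2 = 2 - 2 R r$)
$G = 7 \sqrt{2}$ ($G = \sqrt{6 - \left(-2 - 90\right)} = \sqrt{6 + \left(2 + 90\right)} = \sqrt{6 + 92} = \sqrt{98} = 7 \sqrt{2} \approx 9.8995$)
$\left(22 + \left(4 + 1\right) G 0\right)^{2} = \left(22 + \left(4 + 1\right) 7 \sqrt{2} \cdot 0\right)^{2} = \left(22 + 5 \cdot 7 \sqrt{2} \cdot 0\right)^{2} = \left(22 + 35 \sqrt{2} \cdot 0\right)^{2} = \left(22 + 0\right)^{2} = 22^{2} = 484$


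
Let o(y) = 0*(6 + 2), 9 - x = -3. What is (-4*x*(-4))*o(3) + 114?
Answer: 114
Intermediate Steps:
x = 12 (x = 9 - 1*(-3) = 9 + 3 = 12)
o(y) = 0 (o(y) = 0*8 = 0)
(-4*x*(-4))*o(3) + 114 = (-4*12*(-4))*0 + 114 = -48*(-4)*0 + 114 = 192*0 + 114 = 0 + 114 = 114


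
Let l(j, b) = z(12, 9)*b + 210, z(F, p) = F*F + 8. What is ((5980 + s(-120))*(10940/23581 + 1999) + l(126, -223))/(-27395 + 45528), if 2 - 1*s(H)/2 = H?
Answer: 292663260850/427594273 ≈ 684.44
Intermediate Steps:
s(H) = 4 - 2*H
z(F, p) = 8 + F² (z(F, p) = F² + 8 = 8 + F²)
l(j, b) = 210 + 152*b (l(j, b) = (8 + 12²)*b + 210 = (8 + 144)*b + 210 = 152*b + 210 = 210 + 152*b)
((5980 + s(-120))*(10940/23581 + 1999) + l(126, -223))/(-27395 + 45528) = ((5980 + (4 - 2*(-120)))*(10940/23581 + 1999) + (210 + 152*(-223)))/(-27395 + 45528) = ((5980 + (4 + 240))*(10940*(1/23581) + 1999) + (210 - 33896))/18133 = ((5980 + 244)*(10940/23581 + 1999) - 33686)*(1/18133) = (6224*(47149359/23581) - 33686)*(1/18133) = (293457610416/23581 - 33686)*(1/18133) = (292663260850/23581)*(1/18133) = 292663260850/427594273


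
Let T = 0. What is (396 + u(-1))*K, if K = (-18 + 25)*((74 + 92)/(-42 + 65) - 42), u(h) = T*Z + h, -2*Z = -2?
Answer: -2212000/23 ≈ -96174.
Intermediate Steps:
Z = 1 (Z = -½*(-2) = 1)
u(h) = h (u(h) = 0*1 + h = 0 + h = h)
K = -5600/23 (K = 7*(166/23 - 42) = 7*(-800/23) = -5600/23 ≈ -243.48)
(396 + u(-1))*K = (396 - 1)*(-5600/23) = 395*(-5600/23) = -2212000/23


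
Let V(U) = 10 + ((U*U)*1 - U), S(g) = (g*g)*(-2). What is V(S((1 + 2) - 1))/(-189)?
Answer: -82/189 ≈ -0.43386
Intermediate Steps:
S(g) = -2*g² (S(g) = g²*(-2) = -2*g²)
V(U) = 10 + U² - U (V(U) = 10 + (U²*1 - U) = 10 + (U² - U) = 10 + U² - U)
V(S((1 + 2) - 1))/(-189) = (10 + (-2*((1 + 2) - 1)²)² - (-2)*((1 + 2) - 1)²)/(-189) = (10 + (-2*(3 - 1)²)² - (-2)*(3 - 1)²)*(-1/189) = (10 + (-2*2²)² - (-2)*2²)*(-1/189) = (10 + (-2*4)² - (-2)*4)*(-1/189) = (10 + (-8)² - 1*(-8))*(-1/189) = (10 + 64 + 8)*(-1/189) = 82*(-1/189) = -82/189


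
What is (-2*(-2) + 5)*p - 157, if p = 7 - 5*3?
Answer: -229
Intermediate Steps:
p = -8 (p = 7 - 15 = -8)
(-2*(-2) + 5)*p - 157 = (-2*(-2) + 5)*(-8) - 157 = (4 + 5)*(-8) - 157 = 9*(-8) - 157 = -72 - 157 = -229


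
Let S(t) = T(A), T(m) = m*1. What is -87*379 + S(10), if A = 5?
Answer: -32968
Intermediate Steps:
T(m) = m
S(t) = 5
-87*379 + S(10) = -87*379 + 5 = -32973 + 5 = -32968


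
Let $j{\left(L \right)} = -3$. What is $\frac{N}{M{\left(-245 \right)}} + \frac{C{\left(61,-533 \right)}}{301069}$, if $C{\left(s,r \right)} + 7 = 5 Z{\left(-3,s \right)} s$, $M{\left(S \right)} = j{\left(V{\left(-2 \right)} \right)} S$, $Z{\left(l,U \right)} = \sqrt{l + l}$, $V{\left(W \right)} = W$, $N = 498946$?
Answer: $\frac{21459595447}{31612245} + \frac{305 i \sqrt{6}}{301069} \approx 678.84 + 0.0024815 i$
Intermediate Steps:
$Z{\left(l,U \right)} = \sqrt{2} \sqrt{l}$ ($Z{\left(l,U \right)} = \sqrt{2 l} = \sqrt{2} \sqrt{l}$)
$M{\left(S \right)} = - 3 S$
$C{\left(s,r \right)} = -7 + 5 i s \sqrt{6}$ ($C{\left(s,r \right)} = -7 + 5 \sqrt{2} \sqrt{-3} s = -7 + 5 \sqrt{2} i \sqrt{3} s = -7 + 5 i \sqrt{6} s = -7 + 5 i s \sqrt{6}$)
$\frac{N}{M{\left(-245 \right)}} + \frac{C{\left(61,-533 \right)}}{301069} = \frac{498946}{\left(-3\right) \left(-245\right)} + \frac{-7 + 5 i 61 \sqrt{6}}{301069} = \frac{498946}{735} + \left(-7 + 305 i \sqrt{6}\right) \frac{1}{301069} = 498946 \cdot \frac{1}{735} - \left(\frac{7}{301069} - \frac{305 i \sqrt{6}}{301069}\right) = \frac{71278}{105} - \left(\frac{7}{301069} - \frac{305 i \sqrt{6}}{301069}\right) = \frac{21459595447}{31612245} + \frac{305 i \sqrt{6}}{301069}$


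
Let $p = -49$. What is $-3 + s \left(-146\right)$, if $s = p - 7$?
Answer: $8173$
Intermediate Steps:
$s = -56$ ($s = -49 - 7 = -56$)
$-3 + s \left(-146\right) = -3 - -8176 = -3 + 8176 = 8173$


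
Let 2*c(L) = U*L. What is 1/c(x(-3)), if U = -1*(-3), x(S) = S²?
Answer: 2/27 ≈ 0.074074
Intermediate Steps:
U = 3
c(L) = 3*L/2 (c(L) = (3*L)/2 = 3*L/2)
1/c(x(-3)) = 1/((3/2)*(-3)²) = 1/((3/2)*9) = 1/(27/2) = 2/27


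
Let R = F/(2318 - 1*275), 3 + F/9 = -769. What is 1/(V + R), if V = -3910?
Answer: -227/888342 ≈ -0.00025553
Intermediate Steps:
F = -6948 (F = -27 + 9*(-769) = -27 - 6921 = -6948)
R = -772/227 (R = -6948/(2318 - 1*275) = -6948/(2318 - 275) = -6948/2043 = -6948*1/2043 = -772/227 ≈ -3.4009)
1/(V + R) = 1/(-3910 - 772/227) = 1/(-888342/227) = -227/888342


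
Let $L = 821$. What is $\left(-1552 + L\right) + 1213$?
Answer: $482$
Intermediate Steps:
$\left(-1552 + L\right) + 1213 = \left(-1552 + 821\right) + 1213 = -731 + 1213 = 482$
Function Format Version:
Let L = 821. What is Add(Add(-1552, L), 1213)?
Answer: 482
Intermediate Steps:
Add(Add(-1552, L), 1213) = Add(Add(-1552, 821), 1213) = Add(-731, 1213) = 482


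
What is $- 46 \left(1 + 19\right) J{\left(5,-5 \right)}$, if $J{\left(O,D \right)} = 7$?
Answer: $-6440$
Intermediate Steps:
$- 46 \left(1 + 19\right) J{\left(5,-5 \right)} = - 46 \left(1 + 19\right) 7 = \left(-46\right) 20 \cdot 7 = \left(-920\right) 7 = -6440$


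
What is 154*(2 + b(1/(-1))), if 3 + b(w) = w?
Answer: -308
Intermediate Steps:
b(w) = -3 + w
154*(2 + b(1/(-1))) = 154*(2 + (-3 + 1/(-1))) = 154*(2 + (-3 - 1)) = 154*(2 - 4) = 154*(-2) = -308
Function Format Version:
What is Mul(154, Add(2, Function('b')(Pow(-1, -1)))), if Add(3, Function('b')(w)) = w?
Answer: -308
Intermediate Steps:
Function('b')(w) = Add(-3, w)
Mul(154, Add(2, Function('b')(Pow(-1, -1)))) = Mul(154, Add(2, Add(-3, Pow(-1, -1)))) = Mul(154, Add(2, Add(-3, -1))) = Mul(154, Add(2, -4)) = Mul(154, -2) = -308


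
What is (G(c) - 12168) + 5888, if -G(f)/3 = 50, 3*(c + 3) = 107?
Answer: -6430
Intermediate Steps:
c = 98/3 (c = -3 + (⅓)*107 = -3 + 107/3 = 98/3 ≈ 32.667)
G(f) = -150 (G(f) = -3*50 = -150)
(G(c) - 12168) + 5888 = (-150 - 12168) + 5888 = -12318 + 5888 = -6430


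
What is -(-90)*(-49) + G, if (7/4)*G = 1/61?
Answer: -1883066/427 ≈ -4410.0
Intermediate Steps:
G = 4/427 (G = (4/7)/61 = (4/7)*(1/61) = 4/427 ≈ 0.0093677)
-(-90)*(-49) + G = -(-90)*(-49) + 4/427 = -18*245 + 4/427 = -4410 + 4/427 = -1883066/427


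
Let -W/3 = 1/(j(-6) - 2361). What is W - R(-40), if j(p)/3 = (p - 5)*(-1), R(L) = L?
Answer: 31041/776 ≈ 40.001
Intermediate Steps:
j(p) = 15 - 3*p (j(p) = 3*((p - 5)*(-1)) = 3*((-5 + p)*(-1)) = 3*(5 - p) = 15 - 3*p)
W = 1/776 (W = -3/((15 - 3*(-6)) - 2361) = -3/((15 + 18) - 2361) = -3/(33 - 2361) = -3/(-2328) = -3*(-1/2328) = 1/776 ≈ 0.0012887)
W - R(-40) = 1/776 - 1*(-40) = 1/776 + 40 = 31041/776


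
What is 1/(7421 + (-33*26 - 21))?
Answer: 1/6542 ≈ 0.00015286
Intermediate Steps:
1/(7421 + (-33*26 - 21)) = 1/(7421 + (-858 - 21)) = 1/(7421 - 879) = 1/6542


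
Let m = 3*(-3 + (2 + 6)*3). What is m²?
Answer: 3969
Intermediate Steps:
m = 63 (m = 3*(-3 + 8*3) = 3*(-3 + 24) = 3*21 = 63)
m² = 63² = 3969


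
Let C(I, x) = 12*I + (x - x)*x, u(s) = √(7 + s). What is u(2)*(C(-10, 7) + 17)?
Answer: -309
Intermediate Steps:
C(I, x) = 12*I (C(I, x) = 12*I + 0*x = 12*I + 0 = 12*I)
u(2)*(C(-10, 7) + 17) = √(7 + 2)*(12*(-10) + 17) = √9*(-120 + 17) = 3*(-103) = -309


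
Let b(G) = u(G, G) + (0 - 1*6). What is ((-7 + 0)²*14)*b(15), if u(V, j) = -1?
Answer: -4802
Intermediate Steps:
b(G) = -7 (b(G) = -1 + (0 - 1*6) = -1 + (0 - 6) = -1 - 6 = -7)
((-7 + 0)²*14)*b(15) = ((-7 + 0)²*14)*(-7) = ((-7)²*14)*(-7) = (49*14)*(-7) = 686*(-7) = -4802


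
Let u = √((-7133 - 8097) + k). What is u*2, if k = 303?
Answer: 2*I*√14927 ≈ 244.35*I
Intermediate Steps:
u = I*√14927 (u = √((-7133 - 8097) + 303) = √(-15230 + 303) = √(-14927) = I*√14927 ≈ 122.18*I)
u*2 = (I*√14927)*2 = 2*I*√14927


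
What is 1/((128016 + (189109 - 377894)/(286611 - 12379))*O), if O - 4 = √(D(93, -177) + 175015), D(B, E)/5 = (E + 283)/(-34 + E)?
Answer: -231451808/1296259156711334093 + 274232*√7791730985/1296259156711334093 ≈ 1.8496e-8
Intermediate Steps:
D(B, E) = 5*(283 + E)/(-34 + E) (D(B, E) = 5*((E + 283)/(-34 + E)) = 5*((283 + E)/(-34 + E)) = 5*(283 + E)/(-34 + E))
O = 4 + √7791730985/211 (O = 4 + √(5*(283 - 177)/(-34 - 177) + 175015) = 4 + √(5*106/(-211) + 175015) = 4 + √(5*(-1/211)*106 + 175015) = 4 + √(-530/211 + 175015) = 4 + √(36927635/211) = 4 + √7791730985/211 ≈ 422.34)
1/((128016 + (189109 - 377894)/(286611 - 12379))*O) = 1/((128016 + (189109 - 377894)/(286611 - 12379))*(4 + √7791730985/211)) = 1/((128016 - 188785/274232)*(4 + √7791730985/211)) = 1/((35105894927/274232)*(4 + √7791730985/211)) = 274232/(35105894927*(4 + √7791730985/211))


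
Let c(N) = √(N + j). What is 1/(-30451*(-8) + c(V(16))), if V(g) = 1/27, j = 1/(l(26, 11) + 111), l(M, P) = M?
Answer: 225276498/54879157124743 - 3*√16851/109758314249486 ≈ 4.1049e-6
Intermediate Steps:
j = 1/137 (j = 1/(26 + 111) = 1/137 ≈ 0.0072993)
V(g) = 1/27
c(N) = √(1/137 + N) (c(N) = √(N + 1/137) = √(1/137 + N))
1/(-30451*(-8) + c(V(16))) = 1/(-30451*(-8) + √(137 + 18769*(1/27))/137) = 1/(243608 + √(137 + 18769/27)/137) = 1/(243608 + √(22468/27)/137) = 1/(243608 + (2*√16851/9)/137) = 1/(243608 + 2*√16851/1233)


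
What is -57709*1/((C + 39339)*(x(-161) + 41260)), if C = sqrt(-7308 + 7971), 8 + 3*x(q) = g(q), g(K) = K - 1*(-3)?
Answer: -2270214351/63766539758804 + 57709*sqrt(663)/63766539758804 ≈ -3.5579e-5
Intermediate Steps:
g(K) = 3 + K (g(K) = K + 3 = 3 + K)
x(q) = -5/3 + q/3 (x(q) = -8/3 + (3 + q)/3 = -8/3 + (1 + q/3) = -5/3 + q/3)
C = sqrt(663) ≈ 25.749
-57709*1/((C + 39339)*(x(-161) + 41260)) = -57709*1/((sqrt(663) + 39339)*((-5/3 + (1/3)*(-161)) + 41260)) = -57709*1/((39339 + sqrt(663))*((-5/3 - 161/3) + 41260)) = -57709*1/((39339 + sqrt(663))*(-166/3 + 41260)) = -57709*3/(123614*(39339 + sqrt(663))) = -57709/(1620950382 + 123614*sqrt(663)/3)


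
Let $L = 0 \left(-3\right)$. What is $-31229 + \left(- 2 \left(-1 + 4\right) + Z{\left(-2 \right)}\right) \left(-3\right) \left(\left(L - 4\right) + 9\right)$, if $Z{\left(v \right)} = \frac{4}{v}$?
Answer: $-31109$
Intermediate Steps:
$L = 0$
$-31229 + \left(- 2 \left(-1 + 4\right) + Z{\left(-2 \right)}\right) \left(-3\right) \left(\left(L - 4\right) + 9\right) = -31229 + \left(- 2 \left(-1 + 4\right) + \frac{4}{-2}\right) \left(-3\right) \left(\left(0 - 4\right) + 9\right) = -31229 + \left(\left(-2\right) 3 + 4 \left(- \frac{1}{2}\right)\right) \left(-3\right) \left(-4 + 9\right) = -31229 + \left(-6 - 2\right) \left(-3\right) 5 = -31229 + \left(-8\right) \left(-3\right) 5 = -31229 + 24 \cdot 5 = -31229 + 120 = -31109$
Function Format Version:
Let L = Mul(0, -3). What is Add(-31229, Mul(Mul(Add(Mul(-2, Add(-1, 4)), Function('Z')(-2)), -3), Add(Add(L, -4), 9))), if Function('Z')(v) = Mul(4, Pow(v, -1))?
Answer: -31109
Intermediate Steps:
L = 0
Add(-31229, Mul(Mul(Add(Mul(-2, Add(-1, 4)), Function('Z')(-2)), -3), Add(Add(L, -4), 9))) = Add(-31229, Mul(Mul(Add(Mul(-2, Add(-1, 4)), Mul(4, Pow(-2, -1))), -3), Add(Add(0, -4), 9))) = Add(-31229, Mul(Mul(Add(Mul(-2, 3), Mul(4, Rational(-1, 2))), -3), Add(-4, 9))) = Add(-31229, Mul(Mul(Add(-6, -2), -3), 5)) = Add(-31229, Mul(Mul(-8, -3), 5)) = Add(-31229, Mul(24, 5)) = Add(-31229, 120) = -31109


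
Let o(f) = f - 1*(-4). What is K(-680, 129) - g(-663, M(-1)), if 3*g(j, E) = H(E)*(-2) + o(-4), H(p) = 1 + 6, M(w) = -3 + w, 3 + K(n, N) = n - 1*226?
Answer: -2713/3 ≈ -904.33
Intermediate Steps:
o(f) = 4 + f (o(f) = f + 4 = 4 + f)
K(n, N) = -229 + n (K(n, N) = -3 + (n - 1*226) = -3 + (n - 226) = -3 + (-226 + n) = -229 + n)
H(p) = 7
g(j, E) = -14/3 (g(j, E) = (7*(-2) + (4 - 4))/3 = (-14 + 0)/3 = (⅓)*(-14) = -14/3)
K(-680, 129) - g(-663, M(-1)) = (-229 - 680) - 1*(-14/3) = -909 + 14/3 = -2713/3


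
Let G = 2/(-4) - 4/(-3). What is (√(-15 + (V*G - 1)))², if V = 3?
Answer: -27/2 ≈ -13.500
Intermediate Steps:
G = ⅚ (G = 2*(-¼) - 4*(-⅓) = -½ + 4/3 = ⅚ ≈ 0.83333)
(√(-15 + (V*G - 1)))² = (√(-15 + (3*(⅚) - 1)))² = (√(-15 + (5/2 - 1)))² = (√(-15 + 3/2))² = (√(-27/2))² = (3*I*√6/2)² = -27/2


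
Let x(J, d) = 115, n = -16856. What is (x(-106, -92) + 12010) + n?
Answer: -4731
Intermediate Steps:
(x(-106, -92) + 12010) + n = (115 + 12010) - 16856 = 12125 - 16856 = -4731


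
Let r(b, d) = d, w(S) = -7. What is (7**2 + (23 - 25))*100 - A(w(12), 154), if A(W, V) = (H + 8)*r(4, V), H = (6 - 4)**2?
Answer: 2852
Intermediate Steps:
H = 4 (H = 2**2 = 4)
A(W, V) = 12*V (A(W, V) = (4 + 8)*V = 12*V)
(7**2 + (23 - 25))*100 - A(w(12), 154) = (7**2 + (23 - 25))*100 - 12*154 = (49 - 2)*100 - 1*1848 = 47*100 - 1848 = 4700 - 1848 = 2852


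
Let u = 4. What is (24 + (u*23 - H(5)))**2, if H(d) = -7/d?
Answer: 344569/25 ≈ 13783.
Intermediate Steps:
(24 + (u*23 - H(5)))**2 = (24 + (4*23 - (-7)/5))**2 = (24 + (92 - (-7)/5))**2 = (24 + (92 - 1*(-7/5)))**2 = (24 + (92 + 7/5))**2 = (24 + 467/5)**2 = (587/5)**2 = 344569/25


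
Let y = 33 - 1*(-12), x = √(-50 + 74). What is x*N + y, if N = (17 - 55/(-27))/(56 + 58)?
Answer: 45 + 514*√6/1539 ≈ 45.818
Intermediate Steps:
x = 2*√6 (x = √24 = 2*√6 ≈ 4.8990)
N = 257/1539 (N = (17 - 55*(-1/27))/114 = (17 + 55/27)*(1/114) = (514/27)*(1/114) = 257/1539 ≈ 0.16699)
y = 45 (y = 33 + 12 = 45)
x*N + y = (2*√6)*(257/1539) + 45 = 514*√6/1539 + 45 = 45 + 514*√6/1539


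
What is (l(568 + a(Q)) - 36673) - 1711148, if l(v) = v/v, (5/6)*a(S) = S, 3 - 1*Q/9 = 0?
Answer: -1747820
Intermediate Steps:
Q = 27 (Q = 27 - 9*0 = 27 + 0 = 27)
a(S) = 6*S/5
l(v) = 1
(l(568 + a(Q)) - 36673) - 1711148 = (1 - 36673) - 1711148 = -36672 - 1711148 = -1747820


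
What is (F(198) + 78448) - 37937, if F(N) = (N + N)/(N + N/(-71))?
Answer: 1417956/35 ≈ 40513.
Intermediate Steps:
F(N) = 71/35 (F(N) = (2*N)/(N + N*(-1/71)) = (2*N)/(N - N/71) = (2*N)/((70*N/71)) = (2*N)*(71/(70*N)) = 71/35)
(F(198) + 78448) - 37937 = (71/35 + 78448) - 37937 = 2745751/35 - 37937 = 1417956/35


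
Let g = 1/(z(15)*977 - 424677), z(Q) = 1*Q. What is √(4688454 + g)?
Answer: √9731033325666194/45558 ≈ 2165.3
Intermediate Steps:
z(Q) = Q
g = -1/410022 (g = 1/(15*977 - 424677) = 1/(14655 - 424677) = 1/(-410022) = -1/410022 ≈ -2.4389e-6)
√(4688454 + g) = √(4688454 - 1/410022) = √(1922369285987/410022) = √9731033325666194/45558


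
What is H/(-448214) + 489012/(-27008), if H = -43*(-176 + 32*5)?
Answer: -27400075759/1513170464 ≈ -18.108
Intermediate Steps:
H = 688 (H = -43*(-176 + 160) = -43*(-16) = 688)
H/(-448214) + 489012/(-27008) = 688/(-448214) + 489012/(-27008) = 688*(-1/448214) + 489012*(-1/27008) = -344/224107 - 122253/6752 = -27400075759/1513170464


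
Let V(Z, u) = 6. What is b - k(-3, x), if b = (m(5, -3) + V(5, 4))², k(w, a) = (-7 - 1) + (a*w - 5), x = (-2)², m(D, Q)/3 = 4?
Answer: 349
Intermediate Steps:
m(D, Q) = 12 (m(D, Q) = 3*4 = 12)
x = 4
k(w, a) = -13 + a*w (k(w, a) = -8 + (-5 + a*w) = -13 + a*w)
b = 324 (b = (12 + 6)² = 18² = 324)
b - k(-3, x) = 324 - (-13 + 4*(-3)) = 324 - (-13 - 12) = 324 - 1*(-25) = 324 + 25 = 349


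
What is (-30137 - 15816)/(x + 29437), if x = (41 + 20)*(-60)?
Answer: -45953/25777 ≈ -1.7827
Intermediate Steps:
x = -3660 (x = 61*(-60) = -3660)
(-30137 - 15816)/(x + 29437) = (-30137 - 15816)/(-3660 + 29437) = -45953/25777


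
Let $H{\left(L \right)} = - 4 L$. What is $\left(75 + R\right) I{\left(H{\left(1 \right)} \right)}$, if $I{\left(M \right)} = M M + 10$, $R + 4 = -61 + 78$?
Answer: $2288$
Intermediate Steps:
$R = 13$ ($R = -4 + \left(-61 + 78\right) = -4 + 17 = 13$)
$I{\left(M \right)} = 10 + M^{2}$ ($I{\left(M \right)} = M^{2} + 10 = 10 + M^{2}$)
$\left(75 + R\right) I{\left(H{\left(1 \right)} \right)} = \left(75 + 13\right) \left(10 + \left(\left(-4\right) 1\right)^{2}\right) = 88 \left(10 + \left(-4\right)^{2}\right) = 88 \left(10 + 16\right) = 88 \cdot 26 = 2288$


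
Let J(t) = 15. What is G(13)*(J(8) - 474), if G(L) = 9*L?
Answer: -53703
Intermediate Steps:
G(13)*(J(8) - 474) = (9*13)*(15 - 474) = 117*(-459) = -53703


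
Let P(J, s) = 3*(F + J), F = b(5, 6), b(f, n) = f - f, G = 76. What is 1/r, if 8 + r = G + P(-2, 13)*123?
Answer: -1/670 ≈ -0.0014925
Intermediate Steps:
b(f, n) = 0
F = 0
P(J, s) = 3*J (P(J, s) = 3*(0 + J) = 3*J)
r = -670 (r = -8 + (76 + (3*(-2))*123) = -8 + (76 - 6*123) = -8 + (76 - 738) = -8 - 662 = -670)
1/r = 1/(-670) = -1/670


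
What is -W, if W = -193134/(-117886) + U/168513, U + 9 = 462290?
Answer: -43521023854/9932661759 ≈ -4.3816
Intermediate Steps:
U = 462281 (U = -9 + 462290 = 462281)
W = 43521023854/9932661759 (W = -193134/(-117886) + 462281/168513 = -193134*(-1/117886) + 462281*(1/168513) = 96567/58943 + 462281/168513 = 43521023854/9932661759 ≈ 4.3816)
-W = -1*43521023854/9932661759 = -43521023854/9932661759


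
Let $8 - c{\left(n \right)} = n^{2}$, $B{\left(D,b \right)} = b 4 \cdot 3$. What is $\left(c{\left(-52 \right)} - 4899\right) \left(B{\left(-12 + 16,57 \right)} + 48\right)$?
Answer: $-5559540$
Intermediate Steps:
$B{\left(D,b \right)} = 12 b$ ($B{\left(D,b \right)} = 4 b 3 = 12 b$)
$c{\left(n \right)} = 8 - n^{2}$
$\left(c{\left(-52 \right)} - 4899\right) \left(B{\left(-12 + 16,57 \right)} + 48\right) = \left(\left(8 - \left(-52\right)^{2}\right) - 4899\right) \left(12 \cdot 57 + 48\right) = \left(\left(8 - 2704\right) - 4899\right) \left(684 + 48\right) = \left(\left(8 - 2704\right) - 4899\right) 732 = \left(-2696 - 4899\right) 732 = \left(-7595\right) 732 = -5559540$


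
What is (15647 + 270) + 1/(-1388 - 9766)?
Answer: 177538217/11154 ≈ 15917.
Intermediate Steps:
(15647 + 270) + 1/(-1388 - 9766) = 15917 + 1/(-11154) = 15917 - 1/11154 = 177538217/11154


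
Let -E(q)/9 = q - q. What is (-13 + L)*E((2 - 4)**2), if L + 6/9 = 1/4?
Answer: 0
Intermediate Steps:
E(q) = 0 (E(q) = -9*(q - q) = -9*0 = 0)
L = -5/12 (L = -2/3 + 1/4 = -5/12 ≈ -0.41667)
(-13 + L)*E((2 - 4)**2) = (-13 - 5/12)*0 = -161/12*0 = 0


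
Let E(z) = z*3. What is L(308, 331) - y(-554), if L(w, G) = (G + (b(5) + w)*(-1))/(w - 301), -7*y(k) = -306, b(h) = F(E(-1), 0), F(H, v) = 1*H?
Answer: -40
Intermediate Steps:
E(z) = 3*z
F(H, v) = H
b(h) = -3 (b(h) = 3*(-1) = -3)
y(k) = 306/7 (y(k) = -⅐*(-306) = 306/7)
L(w, G) = (3 + G - w)/(-301 + w) (L(w, G) = (G + (-3 + w)*(-1))/(w - 301) = (G + (3 - w))/(-301 + w) = (3 + G - w)/(-301 + w))
L(308, 331) - y(-554) = (3 + 331 - 1*308)/(-301 + 308) - 1*306/7 = (3 + 331 - 308)/7 - 306/7 = (⅐)*26 - 306/7 = 26/7 - 306/7 = -40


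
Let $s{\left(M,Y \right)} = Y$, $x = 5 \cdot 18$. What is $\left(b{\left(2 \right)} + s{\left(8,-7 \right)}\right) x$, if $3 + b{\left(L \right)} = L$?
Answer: $-720$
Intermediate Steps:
$x = 90$
$b{\left(L \right)} = -3 + L$
$\left(b{\left(2 \right)} + s{\left(8,-7 \right)}\right) x = \left(\left(-3 + 2\right) - 7\right) 90 = \left(-1 - 7\right) 90 = \left(-8\right) 90 = -720$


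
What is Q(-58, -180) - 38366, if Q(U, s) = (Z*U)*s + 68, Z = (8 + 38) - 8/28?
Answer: 3072714/7 ≈ 4.3896e+5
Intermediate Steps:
Z = 320/7 (Z = 46 - 8*1/28 = 46 - 2/7 = 320/7 ≈ 45.714)
Q(U, s) = 68 + 320*U*s/7 (Q(U, s) = (320*U/7)*s + 68 = 320*U*s/7 + 68 = 68 + 320*U*s/7)
Q(-58, -180) - 38366 = (68 + (320/7)*(-58)*(-180)) - 38366 = (68 + 3340800/7) - 38366 = 3341276/7 - 38366 = 3072714/7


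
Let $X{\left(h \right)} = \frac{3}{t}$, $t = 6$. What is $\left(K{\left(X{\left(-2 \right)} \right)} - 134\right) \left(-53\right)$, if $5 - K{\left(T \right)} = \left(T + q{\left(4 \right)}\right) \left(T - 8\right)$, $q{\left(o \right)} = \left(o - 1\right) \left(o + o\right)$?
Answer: $- \frac{11607}{4} \approx -2901.8$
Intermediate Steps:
$q{\left(o \right)} = 2 o \left(-1 + o\right)$ ($q{\left(o \right)} = \left(-1 + o\right) 2 o = 2 o \left(-1 + o\right)$)
$X{\left(h \right)} = \frac{1}{2}$ ($X{\left(h \right)} = \frac{3}{6} = 3 \cdot \frac{1}{6} = \frac{1}{2}$)
$K{\left(T \right)} = 5 - \left(-8 + T\right) \left(24 + T\right)$ ($K{\left(T \right)} = 5 - \left(T + 2 \cdot 4 \left(-1 + 4\right)\right) \left(T - 8\right) = 5 - \left(T + 2 \cdot 4 \cdot 3\right) \left(-8 + T\right) = 5 - \left(T + 24\right) \left(-8 + T\right) = 5 - \left(24 + T\right) \left(-8 + T\right) = 5 - \left(-8 + T\right) \left(24 + T\right)$)
$\left(K{\left(X{\left(-2 \right)} \right)} - 134\right) \left(-53\right) = \left(\left(197 - \left(\frac{1}{2}\right)^{2} - 8\right) - 134\right) \left(-53\right) = \left(\left(197 - \frac{1}{4} - 8\right) - 134\right) \left(-53\right) = \left(\frac{755}{4} - 134\right) \left(-53\right) = \frac{219}{4} \left(-53\right) = - \frac{11607}{4}$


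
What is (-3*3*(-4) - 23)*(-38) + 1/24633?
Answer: -12168701/24633 ≈ -494.00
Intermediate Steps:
(-3*3*(-4) - 23)*(-38) + 1/24633 = (-9*(-4) - 23)*(-38) + 1/24633 = (36 - 23)*(-38) + 1/24633 = 13*(-38) + 1/24633 = -494 + 1/24633 = -12168701/24633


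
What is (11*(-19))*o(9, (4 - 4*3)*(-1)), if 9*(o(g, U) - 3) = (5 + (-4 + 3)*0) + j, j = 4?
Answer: -836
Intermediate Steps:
o(g, U) = 4 (o(g, U) = 3 + ((5 + (-4 + 3)*0) + 4)/9 = 3 + ((5 - 1*0) + 4)/9 = 3 + ((5 + 0) + 4)/9 = 3 + (5 + 4)/9 = 3 + (⅑)*9 = 3 + 1 = 4)
(11*(-19))*o(9, (4 - 4*3)*(-1)) = (11*(-19))*4 = -209*4 = -836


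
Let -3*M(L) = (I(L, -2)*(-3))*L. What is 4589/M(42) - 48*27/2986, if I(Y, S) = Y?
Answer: 5708305/2633652 ≈ 2.1674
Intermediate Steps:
M(L) = L**2 (M(L) = -L*(-3)*L/3 = -(-3*L)*L/3 = -(-1)*L**2 = L**2)
4589/M(42) - 48*27/2986 = 4589/(42**2) - 48*27/2986 = 4589/1764 - 1296*1/2986 = 4589*(1/1764) - 648/1493 = 4589/1764 - 648/1493 = 5708305/2633652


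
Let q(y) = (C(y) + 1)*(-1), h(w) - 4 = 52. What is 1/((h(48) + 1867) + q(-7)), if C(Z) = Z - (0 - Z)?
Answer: 1/1936 ≈ 0.00051653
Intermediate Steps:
h(w) = 56 (h(w) = 4 + 52 = 56)
C(Z) = 2*Z (C(Z) = Z - (-1)*Z = Z + Z = 2*Z)
q(y) = -1 - 2*y (q(y) = (2*y + 1)*(-1) = (1 + 2*y)*(-1) = -1 - 2*y)
1/((h(48) + 1867) + q(-7)) = 1/((56 + 1867) + (-1 - 2*(-7))) = 1/(1923 + (-1 + 14)) = 1/(1923 + 13) = 1/1936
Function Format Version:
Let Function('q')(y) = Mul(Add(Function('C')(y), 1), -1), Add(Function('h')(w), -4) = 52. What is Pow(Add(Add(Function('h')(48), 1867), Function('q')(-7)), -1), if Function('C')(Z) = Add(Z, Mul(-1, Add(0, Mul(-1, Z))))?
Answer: Rational(1, 1936) ≈ 0.00051653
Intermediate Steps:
Function('h')(w) = 56 (Function('h')(w) = Add(4, 52) = 56)
Function('C')(Z) = Mul(2, Z) (Function('C')(Z) = Add(Z, Mul(-1, Mul(-1, Z))) = Add(Z, Z) = Mul(2, Z))
Function('q')(y) = Add(-1, Mul(-2, y)) (Function('q')(y) = Mul(Add(Mul(2, y), 1), -1) = Mul(Add(1, Mul(2, y)), -1) = Add(-1, Mul(-2, y)))
Pow(Add(Add(Function('h')(48), 1867), Function('q')(-7)), -1) = Pow(Add(Add(56, 1867), Add(-1, Mul(-2, -7))), -1) = Pow(Add(1923, Add(-1, 14)), -1) = Pow(Add(1923, 13), -1) = Pow(1936, -1) = Rational(1, 1936)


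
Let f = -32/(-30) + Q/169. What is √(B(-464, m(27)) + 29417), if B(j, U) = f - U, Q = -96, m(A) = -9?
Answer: √1118942610/195 ≈ 171.54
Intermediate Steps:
f = 1264/2535 (f = -32/(-30) - 96/169 = -32*(-1/30) - 96*1/169 = 16/15 - 96/169 = 1264/2535 ≈ 0.49862)
B(j, U) = 1264/2535 - U
√(B(-464, m(27)) + 29417) = √((1264/2535 - 1*(-9)) + 29417) = √((1264/2535 + 9) + 29417) = √(24079/2535 + 29417) = √(74596174/2535) = √1118942610/195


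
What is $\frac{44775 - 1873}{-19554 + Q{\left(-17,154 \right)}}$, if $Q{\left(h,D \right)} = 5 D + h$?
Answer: $- \frac{42902}{18801} \approx -2.2819$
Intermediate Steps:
$Q{\left(h,D \right)} = h + 5 D$
$\frac{44775 - 1873}{-19554 + Q{\left(-17,154 \right)}} = \frac{44775 - 1873}{-19554 + \left(-17 + 5 \cdot 154\right)} = \frac{42902}{-19554 + \left(-17 + 770\right)} = \frac{42902}{-19554 + 753} = \frac{42902}{-18801} = 42902 \left(- \frac{1}{18801}\right) = - \frac{42902}{18801}$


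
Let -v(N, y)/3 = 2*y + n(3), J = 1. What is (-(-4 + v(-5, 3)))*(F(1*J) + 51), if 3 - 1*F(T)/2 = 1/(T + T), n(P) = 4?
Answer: 1904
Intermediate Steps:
F(T) = 6 - 1/T (F(T) = 6 - 2/(T + T) = 6 - 2*1/(2*T) = 6 - 1/T)
v(N, y) = -12 - 6*y (v(N, y) = -3*(2*y + 4) = -3*(4 + 2*y) = -12 - 6*y)
(-(-4 + v(-5, 3)))*(F(1*J) + 51) = (-(-4 + (-12 - 6*3)))*((6 - 1/(1*1)) + 51) = (-(-4 + (-12 - 18)))*((6 - 1/1) + 51) = (-(-4 - 30))*((6 - 1*1) + 51) = (-1*(-34))*((6 - 1) + 51) = 34*(5 + 51) = 34*56 = 1904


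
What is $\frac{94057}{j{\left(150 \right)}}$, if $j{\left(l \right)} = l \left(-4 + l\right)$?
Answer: $\frac{94057}{21900} \approx 4.2948$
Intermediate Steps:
$\frac{94057}{j{\left(150 \right)}} = \frac{94057}{150 \left(-4 + 150\right)} = \frac{94057}{150 \cdot 146} = \frac{94057}{21900}$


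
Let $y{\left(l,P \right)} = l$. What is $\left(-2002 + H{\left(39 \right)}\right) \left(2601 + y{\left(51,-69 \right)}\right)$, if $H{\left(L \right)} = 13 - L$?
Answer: $-5378256$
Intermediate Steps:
$\left(-2002 + H{\left(39 \right)}\right) \left(2601 + y{\left(51,-69 \right)}\right) = \left(-2002 + \left(13 - 39\right)\right) \left(2601 + 51\right) = \left(-2002 + \left(13 - 39\right)\right) 2652 = \left(-2002 - 26\right) 2652 = \left(-2028\right) 2652 = -5378256$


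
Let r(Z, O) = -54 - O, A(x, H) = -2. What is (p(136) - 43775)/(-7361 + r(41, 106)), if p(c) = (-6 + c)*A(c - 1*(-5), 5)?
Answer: 44035/7521 ≈ 5.8549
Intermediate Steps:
p(c) = 12 - 2*c (p(c) = (-6 + c)*(-2) = 12 - 2*c)
(p(136) - 43775)/(-7361 + r(41, 106)) = ((12 - 2*136) - 43775)/(-7361 + (-54 - 1*106)) = ((12 - 272) - 43775)/(-7361 + (-54 - 106)) = (-260 - 43775)/(-7361 - 160) = -44035/(-7521) = -44035*(-1/7521) = 44035/7521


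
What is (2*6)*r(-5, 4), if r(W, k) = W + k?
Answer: -12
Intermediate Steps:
(2*6)*r(-5, 4) = (2*6)*(-5 + 4) = 12*(-1) = -12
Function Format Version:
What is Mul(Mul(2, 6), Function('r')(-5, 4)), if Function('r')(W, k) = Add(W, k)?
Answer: -12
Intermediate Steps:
Mul(Mul(2, 6), Function('r')(-5, 4)) = Mul(Mul(2, 6), Add(-5, 4)) = Mul(12, -1) = -12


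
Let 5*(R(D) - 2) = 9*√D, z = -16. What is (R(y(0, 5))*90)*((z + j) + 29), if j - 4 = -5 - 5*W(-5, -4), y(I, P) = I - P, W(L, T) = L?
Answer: 6660 + 5994*I*√5 ≈ 6660.0 + 13403.0*I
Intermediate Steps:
j = 24 (j = 4 + (-5 - 5*(-5)) = 4 + (-5 + 25) = 4 + 20 = 24)
R(D) = 2 + 9*√D/5 (R(D) = 2 + (9*√D)/5 = 2 + 9*√D/5)
(R(y(0, 5))*90)*((z + j) + 29) = ((2 + 9*√(0 - 1*5)/5)*90)*((-16 + 24) + 29) = ((2 + 9*√(0 - 5)/5)*90)*(8 + 29) = ((2 + 9*√(-5)/5)*90)*37 = ((2 + 9*(I*√5)/5)*90)*37 = ((2 + 9*I*√5/5)*90)*37 = (180 + 162*I*√5)*37 = 6660 + 5994*I*√5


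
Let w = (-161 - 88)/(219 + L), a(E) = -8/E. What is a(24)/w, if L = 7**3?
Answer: 562/747 ≈ 0.75234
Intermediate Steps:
L = 343
w = -249/562 (w = (-161 - 88)/(219 + 343) = -249/562 ≈ -0.44306)
a(24)/w = (-8/24)/(-249/562) = -8*1/24*(-562/249) = -1/3*(-562/249) = 562/747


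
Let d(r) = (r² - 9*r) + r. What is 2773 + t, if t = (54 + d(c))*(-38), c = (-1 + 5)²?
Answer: -4143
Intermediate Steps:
c = 16 (c = 4² = 16)
d(r) = r² - 8*r
t = -6916 (t = (54 + 16*(-8 + 16))*(-38) = (54 + 16*8)*(-38) = (54 + 128)*(-38) = 182*(-38) = -6916)
2773 + t = 2773 - 6916 = -4143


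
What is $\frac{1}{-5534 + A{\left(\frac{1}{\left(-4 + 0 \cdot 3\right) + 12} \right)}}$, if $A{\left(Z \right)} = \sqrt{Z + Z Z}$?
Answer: $- \frac{8}{44269} \approx -0.00018071$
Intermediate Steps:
$A{\left(Z \right)} = \sqrt{Z + Z^{2}}$
$\frac{1}{-5534 + A{\left(\frac{1}{\left(-4 + 0 \cdot 3\right) + 12} \right)}} = \frac{1}{-5534 + \sqrt{\frac{1 + \frac{1}{\left(-4 + 0 \cdot 3\right) + 12}}{\left(-4 + 0 \cdot 3\right) + 12}}} = \frac{1}{-5534 + \sqrt{\frac{1 + \frac{1}{\left(-4 + 0\right) + 12}}{\left(-4 + 0\right) + 12}}} = \frac{1}{-5534 + \sqrt{\frac{1 + \frac{1}{-4 + 12}}{-4 + 12}}} = \frac{1}{-5534 + \sqrt{\frac{1 + \frac{1}{8}}{8}}} = \frac{1}{-5534 + \sqrt{\frac{1}{8} \cdot \frac{9}{8}}} = \frac{1}{-5534 + \sqrt{\frac{9}{64}}} = \frac{1}{-5534 + \frac{3}{8}} = \frac{1}{- \frac{44269}{8}} = - \frac{8}{44269}$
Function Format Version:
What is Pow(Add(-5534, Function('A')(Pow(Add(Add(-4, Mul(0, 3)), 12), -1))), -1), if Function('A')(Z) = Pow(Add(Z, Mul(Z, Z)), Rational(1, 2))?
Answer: Rational(-8, 44269) ≈ -0.00018071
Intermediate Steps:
Function('A')(Z) = Pow(Add(Z, Pow(Z, 2)), Rational(1, 2))
Pow(Add(-5534, Function('A')(Pow(Add(Add(-4, Mul(0, 3)), 12), -1))), -1) = Pow(Add(-5534, Pow(Mul(Pow(Add(Add(-4, Mul(0, 3)), 12), -1), Add(1, Pow(Add(Add(-4, Mul(0, 3)), 12), -1))), Rational(1, 2))), -1) = Pow(Add(-5534, Pow(Mul(Pow(Add(Add(-4, 0), 12), -1), Add(1, Pow(Add(Add(-4, 0), 12), -1))), Rational(1, 2))), -1) = Pow(Add(-5534, Pow(Mul(Pow(Add(-4, 12), -1), Add(1, Pow(Add(-4, 12), -1))), Rational(1, 2))), -1) = Pow(Add(-5534, Pow(Mul(Pow(8, -1), Add(1, Pow(8, -1))), Rational(1, 2))), -1) = Pow(Add(-5534, Pow(Mul(Rational(1, 8), Add(1, Rational(1, 8))), Rational(1, 2))), -1) = Pow(Add(-5534, Pow(Mul(Rational(1, 8), Rational(9, 8)), Rational(1, 2))), -1) = Pow(Add(-5534, Pow(Rational(9, 64), Rational(1, 2))), -1) = Pow(Add(-5534, Rational(3, 8)), -1) = Pow(Rational(-44269, 8), -1) = Rational(-8, 44269)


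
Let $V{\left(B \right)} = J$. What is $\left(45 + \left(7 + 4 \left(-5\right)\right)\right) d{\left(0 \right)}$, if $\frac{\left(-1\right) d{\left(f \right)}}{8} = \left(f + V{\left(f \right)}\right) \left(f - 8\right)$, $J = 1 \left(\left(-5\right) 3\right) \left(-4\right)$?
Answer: $122880$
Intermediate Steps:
$J = 60$ ($J = 1 \left(-15\right) \left(-4\right) = \left(-15\right) \left(-4\right) = 60$)
$V{\left(B \right)} = 60$
$d{\left(f \right)} = - 8 \left(-8 + f\right) \left(60 + f\right)$ ($d{\left(f \right)} = - 8 \left(f + 60\right) \left(f - 8\right) = - 8 \left(60 + f\right) \left(-8 + f\right) = - 8 \left(-8 + f\right) \left(60 + f\right)$)
$\left(45 + \left(7 + 4 \left(-5\right)\right)\right) d{\left(0 \right)} = \left(45 + \left(7 + 4 \left(-5\right)\right)\right) \left(3840 - 0 - 8 \cdot 0^{2}\right) = \left(45 + \left(7 - 20\right)\right) \left(3840 + 0 - 0\right) = \left(45 - 13\right) \left(3840 + 0 + 0\right) = 32 \cdot 3840 = 122880$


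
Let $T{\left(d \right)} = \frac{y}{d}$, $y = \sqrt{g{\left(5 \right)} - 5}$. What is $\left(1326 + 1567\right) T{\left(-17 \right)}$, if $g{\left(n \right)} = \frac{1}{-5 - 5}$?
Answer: $- \frac{2893 i \sqrt{510}}{170} \approx - 384.31 i$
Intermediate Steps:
$g{\left(n \right)} = - \frac{1}{10}$ ($g{\left(n \right)} = \frac{1}{-10} = - \frac{1}{10}$)
$y = \frac{i \sqrt{510}}{10}$ ($y = \sqrt{- \frac{1}{10} - 5} = \sqrt{- \frac{51}{10}} = \frac{i \sqrt{510}}{10} \approx 2.2583 i$)
$T{\left(d \right)} = \frac{i \sqrt{510}}{10 d}$ ($T{\left(d \right)} = \frac{\frac{1}{10} i \sqrt{510}}{d} = \frac{i \sqrt{510}}{10 d}$)
$\left(1326 + 1567\right) T{\left(-17 \right)} = \left(1326 + 1567\right) \frac{i \sqrt{510}}{10 \left(-17\right)} = 2893 \cdot \frac{1}{10} i \sqrt{510} \left(- \frac{1}{17}\right) = 2893 \left(- \frac{i \sqrt{510}}{170}\right) = - \frac{2893 i \sqrt{510}}{170}$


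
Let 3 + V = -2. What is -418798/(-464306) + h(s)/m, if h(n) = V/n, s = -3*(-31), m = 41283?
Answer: 803948398516/891309423807 ≈ 0.90199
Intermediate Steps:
s = 93
V = -5 (V = -3 - 2 = -5)
h(n) = -5/n
-418798/(-464306) + h(s)/m = -418798/(-464306) - 5/93/41283 = -418798*(-1/464306) - 5*1/93*(1/41283) = 209399/232153 - 5/93*1/41283 = 209399/232153 - 5/3839319 = 803948398516/891309423807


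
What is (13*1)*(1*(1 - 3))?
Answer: -26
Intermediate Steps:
(13*1)*(1*(1 - 3)) = 13*(1*(-2)) = 13*(-2) = -26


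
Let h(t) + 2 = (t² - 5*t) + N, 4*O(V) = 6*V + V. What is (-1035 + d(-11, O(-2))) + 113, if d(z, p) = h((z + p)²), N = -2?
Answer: 675645/16 ≈ 42228.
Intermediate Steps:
O(V) = 7*V/4 (O(V) = (6*V + V)/4 = (7*V)/4 = 7*V/4)
h(t) = -4 + t² - 5*t (h(t) = -2 + ((t² - 5*t) - 2) = -2 + (-2 + t² - 5*t) = -4 + t² - 5*t)
d(z, p) = -4 + (p + z)⁴ - 5*(p + z)² (d(z, p) = -4 + ((z + p)²)² - 5*(z + p)² = -4 + ((p + z)²)² - 5*(p + z)² = -4 + (p + z)⁴ - 5*(p + z)²)
(-1035 + d(-11, O(-2))) + 113 = (-1035 + (-4 + ((7/4)*(-2) - 11)⁴ - 5*((7/4)*(-2) - 11)²)) + 113 = (-1035 + (-4 + (-7/2 - 11)⁴ - 5*(-7/2 - 11)²)) + 113 = (-1035 + (-4 + (-29/2)⁴ - 5*(-29/2)²)) + 113 = (-1035 + (-4 + 707281/16 - 5*841/4)) + 113 = (-1035 + (-4 + 707281/16 - 4205/4)) + 113 = (-1035 + 690397/16) + 113 = 673837/16 + 113 = 675645/16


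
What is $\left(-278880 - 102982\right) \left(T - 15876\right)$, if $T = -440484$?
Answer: $174266542320$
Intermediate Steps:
$\left(-278880 - 102982\right) \left(T - 15876\right) = \left(-278880 - 102982\right) \left(-440484 - 15876\right) = \left(-381862\right) \left(-456360\right) = 174266542320$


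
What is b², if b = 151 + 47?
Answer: 39204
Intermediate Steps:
b = 198
b² = 198² = 39204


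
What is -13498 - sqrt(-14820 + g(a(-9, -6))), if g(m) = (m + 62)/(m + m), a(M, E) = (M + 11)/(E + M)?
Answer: -13498 - 2*I*sqrt(3763) ≈ -13498.0 - 122.69*I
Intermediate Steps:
a(M, E) = (11 + M)/(E + M)
g(m) = (62 + m)/(2*m) (g(m) = (62 + m)/((2*m)) = (62 + m)*(1/(2*m)) = (62 + m)/(2*m))
-13498 - sqrt(-14820 + g(a(-9, -6))) = -13498 - sqrt(-14820 + (62 + (11 - 9)/(-6 - 9))/(2*(((11 - 9)/(-6 - 9))))) = -13498 - sqrt(-14820 + (62 + 2/(-15))/(2*((2/(-15))))) = -13498 - sqrt(-14820 + (62 - 1/15*2)/(2*((-1/15*2)))) = -13498 - sqrt(-14820 + (62 - 2/15)/(2*(-2/15))) = -13498 - sqrt(-14820 + (1/2)*(-15/2)*(928/15)) = -13498 - sqrt(-14820 - 232) = -13498 - sqrt(-15052) = -13498 - 2*I*sqrt(3763)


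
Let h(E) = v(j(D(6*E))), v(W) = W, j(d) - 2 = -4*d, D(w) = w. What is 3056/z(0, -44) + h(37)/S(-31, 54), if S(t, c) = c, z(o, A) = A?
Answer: -25501/297 ≈ -85.862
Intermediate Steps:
j(d) = 2 - 4*d
h(E) = 2 - 24*E
3056/z(0, -44) + h(37)/S(-31, 54) = 3056/(-44) + (2 - 24*37)/54 = 3056*(-1/44) + (2 - 888)*(1/54) = -764/11 - 886*1/54 = -764/11 - 443/27 = -25501/297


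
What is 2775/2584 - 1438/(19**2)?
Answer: -142843/49096 ≈ -2.9095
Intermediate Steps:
2775/2584 - 1438/(19**2) = 2775*(1/2584) - 1438/361 = 2775/2584 - 1438*1/361 = 2775/2584 - 1438/361 = -142843/49096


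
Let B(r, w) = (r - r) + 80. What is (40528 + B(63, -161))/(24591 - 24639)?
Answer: -846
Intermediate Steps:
B(r, w) = 80 (B(r, w) = 0 + 80 = 80)
(40528 + B(63, -161))/(24591 - 24639) = (40528 + 80)/(24591 - 24639) = 40608/(-48) = 40608*(-1/48) = -846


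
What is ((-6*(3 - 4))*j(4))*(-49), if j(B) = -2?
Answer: 588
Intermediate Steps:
((-6*(3 - 4))*j(4))*(-49) = (-6*(3 - 4)*(-2))*(-49) = (-6*(-1)*(-2))*(-49) = (6*(-2))*(-49) = -12*(-49) = 588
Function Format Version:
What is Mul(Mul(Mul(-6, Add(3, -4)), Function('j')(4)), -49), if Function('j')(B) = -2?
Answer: 588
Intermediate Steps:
Mul(Mul(Mul(-6, Add(3, -4)), Function('j')(4)), -49) = Mul(Mul(Mul(-6, Add(3, -4)), -2), -49) = Mul(Mul(Mul(-6, -1), -2), -49) = Mul(Mul(6, -2), -49) = Mul(-12, -49) = 588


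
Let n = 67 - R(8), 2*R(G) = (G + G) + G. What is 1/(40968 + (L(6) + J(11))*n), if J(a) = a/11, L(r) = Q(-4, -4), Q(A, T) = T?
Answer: 1/40803 ≈ 2.4508e-5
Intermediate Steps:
L(r) = -4
J(a) = a/11 (J(a) = a*(1/11) = a/11)
R(G) = 3*G/2 (R(G) = ((G + G) + G)/2 = (2*G + G)/2 = (3*G)/2 = 3*G/2)
n = 55 (n = 67 - 3*8/2 = 67 - 1*12 = 67 - 12 = 55)
1/(40968 + (L(6) + J(11))*n) = 1/(40968 + (-4 + (1/11)*11)*55) = 1/(40968 + (-4 + 1)*55) = 1/(40968 - 3*55) = 1/(40968 - 165) = 1/40803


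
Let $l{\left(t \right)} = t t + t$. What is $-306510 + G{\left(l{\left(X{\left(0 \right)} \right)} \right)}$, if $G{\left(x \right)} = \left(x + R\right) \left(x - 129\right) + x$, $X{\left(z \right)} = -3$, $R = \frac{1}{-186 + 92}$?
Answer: $- \frac{28880625}{94} \approx -3.0724 \cdot 10^{5}$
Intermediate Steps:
$R = - \frac{1}{94}$ ($R = \frac{1}{-94} = - \frac{1}{94} \approx -0.010638$)
$l{\left(t \right)} = t + t^{2}$ ($l{\left(t \right)} = t^{2} + t = t + t^{2}$)
$G{\left(x \right)} = x + \left(-129 + x\right) \left(- \frac{1}{94} + x\right)$ ($G{\left(x \right)} = \left(x - \frac{1}{94}\right) \left(x - 129\right) + x = \left(- \frac{1}{94} + x\right) \left(-129 + x\right) + x = \left(-129 + x\right) \left(- \frac{1}{94} + x\right) + x = x + \left(-129 + x\right) \left(- \frac{1}{94} + x\right)$)
$-306510 + G{\left(l{\left(X{\left(0 \right)} \right)} \right)} = -306510 + \left(\frac{129}{94} + \left(- 3 \left(1 - 3\right)\right)^{2} - \frac{12033 \left(- 3 \left(1 - 3\right)\right)}{94}\right) = -306510 + \left(\frac{129}{94} + \left(\left(-3\right) \left(-2\right)\right)^{2} - \frac{12033 \left(\left(-3\right) \left(-2\right)\right)}{94}\right) = -306510 + \left(\frac{129}{94} + 6^{2} - \frac{36099}{47}\right) = -306510 + \left(\frac{129}{94} + 36 - \frac{36099}{47}\right) = -306510 - \frac{68685}{94} = - \frac{28880625}{94}$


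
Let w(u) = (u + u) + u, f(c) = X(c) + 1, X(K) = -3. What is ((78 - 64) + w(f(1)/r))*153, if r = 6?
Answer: 1989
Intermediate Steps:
f(c) = -2 (f(c) = -3 + 1 = -2)
w(u) = 3*u (w(u) = 2*u + u = 3*u)
((78 - 64) + w(f(1)/r))*153 = ((78 - 64) + 3*(-2/6))*153 = (14 + 3*(-2*1/6))*153 = (14 + 3*(-1/3))*153 = (14 - 1)*153 = 13*153 = 1989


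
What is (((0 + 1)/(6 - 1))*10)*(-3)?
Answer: -6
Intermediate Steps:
(((0 + 1)/(6 - 1))*10)*(-3) = ((1/5)*10)*(-3) = ((1*(⅕))*10)*(-3) = ((⅕)*10)*(-3) = 2*(-3) = -6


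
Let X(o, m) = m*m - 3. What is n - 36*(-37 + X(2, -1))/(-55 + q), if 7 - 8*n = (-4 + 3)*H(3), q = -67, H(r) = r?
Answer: -2503/244 ≈ -10.258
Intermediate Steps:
X(o, m) = -3 + m**2 (X(o, m) = m**2 - 3 = -3 + m**2)
n = 5/4 (n = 7/8 - (-4 + 3)*3/8 = 7/8 - (-1)*3/8 = 7/8 - 1/8*(-3) = 7/8 + 3/8 = 5/4 ≈ 1.2500)
n - 36*(-37 + X(2, -1))/(-55 + q) = 5/4 - 36*(-37 + (-3 + (-1)**2))/(-55 - 67) = 5/4 - 36*(-37 + (-3 + 1))/(-122) = 5/4 - 36*(-37 - 2)*(-1)/122 = 5/4 - (-1404)*(-1)/122 = 5/4 - 36*39/122 = 5/4 - 702/61 = -2503/244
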